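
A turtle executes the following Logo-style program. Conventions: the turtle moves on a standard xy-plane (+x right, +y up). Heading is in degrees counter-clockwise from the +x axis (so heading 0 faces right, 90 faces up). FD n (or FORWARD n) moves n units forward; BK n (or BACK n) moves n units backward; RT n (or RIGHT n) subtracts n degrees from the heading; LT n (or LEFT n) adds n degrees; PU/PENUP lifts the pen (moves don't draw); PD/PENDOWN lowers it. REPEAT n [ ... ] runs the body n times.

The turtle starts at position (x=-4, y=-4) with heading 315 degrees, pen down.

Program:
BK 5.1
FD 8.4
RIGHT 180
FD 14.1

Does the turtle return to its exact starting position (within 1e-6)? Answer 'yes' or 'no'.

Executing turtle program step by step:
Start: pos=(-4,-4), heading=315, pen down
BK 5.1: (-4,-4) -> (-7.606,-0.394) [heading=315, draw]
FD 8.4: (-7.606,-0.394) -> (-1.667,-6.333) [heading=315, draw]
RT 180: heading 315 -> 135
FD 14.1: (-1.667,-6.333) -> (-11.637,3.637) [heading=135, draw]
Final: pos=(-11.637,3.637), heading=135, 3 segment(s) drawn

Start position: (-4, -4)
Final position: (-11.637, 3.637)
Distance = 10.8; >= 1e-6 -> NOT closed

Answer: no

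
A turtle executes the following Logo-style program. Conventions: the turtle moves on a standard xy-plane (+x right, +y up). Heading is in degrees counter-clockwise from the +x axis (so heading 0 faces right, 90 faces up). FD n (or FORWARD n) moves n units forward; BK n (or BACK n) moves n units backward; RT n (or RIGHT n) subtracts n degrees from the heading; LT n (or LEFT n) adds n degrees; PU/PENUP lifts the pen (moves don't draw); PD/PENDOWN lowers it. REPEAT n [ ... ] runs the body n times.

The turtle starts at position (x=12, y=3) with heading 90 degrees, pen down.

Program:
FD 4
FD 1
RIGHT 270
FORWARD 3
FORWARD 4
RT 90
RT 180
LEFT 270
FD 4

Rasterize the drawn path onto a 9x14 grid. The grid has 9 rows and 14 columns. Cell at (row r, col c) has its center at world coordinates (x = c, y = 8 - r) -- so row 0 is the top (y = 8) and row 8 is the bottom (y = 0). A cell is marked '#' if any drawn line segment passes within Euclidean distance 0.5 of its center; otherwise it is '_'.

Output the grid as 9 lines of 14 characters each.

Segment 0: (12,3) -> (12,7)
Segment 1: (12,7) -> (12,8)
Segment 2: (12,8) -> (9,8)
Segment 3: (9,8) -> (5,8)
Segment 4: (5,8) -> (1,8)

Answer: _############_
____________#_
____________#_
____________#_
____________#_
____________#_
______________
______________
______________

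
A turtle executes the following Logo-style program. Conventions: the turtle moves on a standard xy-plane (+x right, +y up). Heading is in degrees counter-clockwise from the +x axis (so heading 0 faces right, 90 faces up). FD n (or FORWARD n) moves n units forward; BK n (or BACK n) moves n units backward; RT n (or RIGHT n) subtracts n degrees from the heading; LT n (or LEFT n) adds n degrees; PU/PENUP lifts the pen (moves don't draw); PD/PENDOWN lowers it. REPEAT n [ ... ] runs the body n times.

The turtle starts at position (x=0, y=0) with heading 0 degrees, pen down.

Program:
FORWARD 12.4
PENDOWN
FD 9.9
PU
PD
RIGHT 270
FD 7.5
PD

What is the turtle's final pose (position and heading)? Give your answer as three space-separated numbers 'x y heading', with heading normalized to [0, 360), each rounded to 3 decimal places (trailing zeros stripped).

Answer: 22.3 7.5 90

Derivation:
Executing turtle program step by step:
Start: pos=(0,0), heading=0, pen down
FD 12.4: (0,0) -> (12.4,0) [heading=0, draw]
PD: pen down
FD 9.9: (12.4,0) -> (22.3,0) [heading=0, draw]
PU: pen up
PD: pen down
RT 270: heading 0 -> 90
FD 7.5: (22.3,0) -> (22.3,7.5) [heading=90, draw]
PD: pen down
Final: pos=(22.3,7.5), heading=90, 3 segment(s) drawn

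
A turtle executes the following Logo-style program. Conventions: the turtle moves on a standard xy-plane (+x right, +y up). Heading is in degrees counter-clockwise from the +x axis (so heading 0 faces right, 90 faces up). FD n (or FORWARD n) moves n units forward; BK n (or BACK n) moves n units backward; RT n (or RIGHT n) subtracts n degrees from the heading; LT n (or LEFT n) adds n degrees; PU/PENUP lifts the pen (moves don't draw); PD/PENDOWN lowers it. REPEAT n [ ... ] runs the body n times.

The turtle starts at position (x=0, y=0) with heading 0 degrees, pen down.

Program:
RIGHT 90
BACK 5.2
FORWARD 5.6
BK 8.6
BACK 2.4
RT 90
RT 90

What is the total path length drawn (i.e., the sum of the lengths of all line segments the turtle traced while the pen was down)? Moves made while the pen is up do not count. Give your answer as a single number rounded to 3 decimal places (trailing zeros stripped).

Executing turtle program step by step:
Start: pos=(0,0), heading=0, pen down
RT 90: heading 0 -> 270
BK 5.2: (0,0) -> (0,5.2) [heading=270, draw]
FD 5.6: (0,5.2) -> (0,-0.4) [heading=270, draw]
BK 8.6: (0,-0.4) -> (0,8.2) [heading=270, draw]
BK 2.4: (0,8.2) -> (0,10.6) [heading=270, draw]
RT 90: heading 270 -> 180
RT 90: heading 180 -> 90
Final: pos=(0,10.6), heading=90, 4 segment(s) drawn

Segment lengths:
  seg 1: (0,0) -> (0,5.2), length = 5.2
  seg 2: (0,5.2) -> (0,-0.4), length = 5.6
  seg 3: (0,-0.4) -> (0,8.2), length = 8.6
  seg 4: (0,8.2) -> (0,10.6), length = 2.4
Total = 21.8

Answer: 21.8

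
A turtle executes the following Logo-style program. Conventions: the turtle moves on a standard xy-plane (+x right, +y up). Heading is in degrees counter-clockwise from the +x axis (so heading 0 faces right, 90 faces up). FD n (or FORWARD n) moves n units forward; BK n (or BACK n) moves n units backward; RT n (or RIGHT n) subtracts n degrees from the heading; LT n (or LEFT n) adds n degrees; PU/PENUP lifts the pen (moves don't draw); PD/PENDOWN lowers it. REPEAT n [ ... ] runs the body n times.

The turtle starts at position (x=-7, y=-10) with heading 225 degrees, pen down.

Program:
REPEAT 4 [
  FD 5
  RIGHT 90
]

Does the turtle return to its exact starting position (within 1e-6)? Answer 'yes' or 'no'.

Executing turtle program step by step:
Start: pos=(-7,-10), heading=225, pen down
REPEAT 4 [
  -- iteration 1/4 --
  FD 5: (-7,-10) -> (-10.536,-13.536) [heading=225, draw]
  RT 90: heading 225 -> 135
  -- iteration 2/4 --
  FD 5: (-10.536,-13.536) -> (-14.071,-10) [heading=135, draw]
  RT 90: heading 135 -> 45
  -- iteration 3/4 --
  FD 5: (-14.071,-10) -> (-10.536,-6.464) [heading=45, draw]
  RT 90: heading 45 -> 315
  -- iteration 4/4 --
  FD 5: (-10.536,-6.464) -> (-7,-10) [heading=315, draw]
  RT 90: heading 315 -> 225
]
Final: pos=(-7,-10), heading=225, 4 segment(s) drawn

Start position: (-7, -10)
Final position: (-7, -10)
Distance = 0; < 1e-6 -> CLOSED

Answer: yes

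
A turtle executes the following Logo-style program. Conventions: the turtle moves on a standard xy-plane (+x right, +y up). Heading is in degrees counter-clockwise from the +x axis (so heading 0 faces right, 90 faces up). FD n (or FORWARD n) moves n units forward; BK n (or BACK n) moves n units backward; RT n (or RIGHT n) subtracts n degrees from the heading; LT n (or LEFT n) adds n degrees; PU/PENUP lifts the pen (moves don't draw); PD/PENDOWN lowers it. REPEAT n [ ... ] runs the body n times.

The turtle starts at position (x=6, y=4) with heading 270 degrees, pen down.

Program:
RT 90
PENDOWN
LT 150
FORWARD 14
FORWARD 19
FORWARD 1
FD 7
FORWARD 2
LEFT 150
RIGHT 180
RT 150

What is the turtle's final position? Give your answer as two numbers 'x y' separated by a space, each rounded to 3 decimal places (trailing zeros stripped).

Executing turtle program step by step:
Start: pos=(6,4), heading=270, pen down
RT 90: heading 270 -> 180
PD: pen down
LT 150: heading 180 -> 330
FD 14: (6,4) -> (18.124,-3) [heading=330, draw]
FD 19: (18.124,-3) -> (34.579,-12.5) [heading=330, draw]
FD 1: (34.579,-12.5) -> (35.445,-13) [heading=330, draw]
FD 7: (35.445,-13) -> (41.507,-16.5) [heading=330, draw]
FD 2: (41.507,-16.5) -> (43.239,-17.5) [heading=330, draw]
LT 150: heading 330 -> 120
RT 180: heading 120 -> 300
RT 150: heading 300 -> 150
Final: pos=(43.239,-17.5), heading=150, 5 segment(s) drawn

Answer: 43.239 -17.5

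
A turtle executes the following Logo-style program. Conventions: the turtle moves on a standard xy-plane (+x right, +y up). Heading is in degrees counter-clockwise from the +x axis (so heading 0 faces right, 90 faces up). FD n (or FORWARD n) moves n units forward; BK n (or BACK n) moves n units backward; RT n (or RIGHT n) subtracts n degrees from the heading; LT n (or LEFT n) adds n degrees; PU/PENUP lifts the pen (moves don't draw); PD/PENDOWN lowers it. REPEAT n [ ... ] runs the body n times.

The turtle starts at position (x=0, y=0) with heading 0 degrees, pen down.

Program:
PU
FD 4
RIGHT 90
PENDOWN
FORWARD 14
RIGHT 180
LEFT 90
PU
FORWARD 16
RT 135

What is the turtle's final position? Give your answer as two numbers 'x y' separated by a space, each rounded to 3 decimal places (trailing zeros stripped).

Executing turtle program step by step:
Start: pos=(0,0), heading=0, pen down
PU: pen up
FD 4: (0,0) -> (4,0) [heading=0, move]
RT 90: heading 0 -> 270
PD: pen down
FD 14: (4,0) -> (4,-14) [heading=270, draw]
RT 180: heading 270 -> 90
LT 90: heading 90 -> 180
PU: pen up
FD 16: (4,-14) -> (-12,-14) [heading=180, move]
RT 135: heading 180 -> 45
Final: pos=(-12,-14), heading=45, 1 segment(s) drawn

Answer: -12 -14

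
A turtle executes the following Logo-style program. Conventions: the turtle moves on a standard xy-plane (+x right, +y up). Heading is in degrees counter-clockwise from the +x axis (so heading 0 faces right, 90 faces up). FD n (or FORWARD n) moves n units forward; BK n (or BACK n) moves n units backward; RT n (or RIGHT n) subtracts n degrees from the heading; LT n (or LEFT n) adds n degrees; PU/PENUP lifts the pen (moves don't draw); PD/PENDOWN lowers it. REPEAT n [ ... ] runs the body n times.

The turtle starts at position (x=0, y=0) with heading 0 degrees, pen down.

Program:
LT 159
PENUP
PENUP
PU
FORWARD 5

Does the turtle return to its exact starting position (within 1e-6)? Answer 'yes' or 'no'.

Executing turtle program step by step:
Start: pos=(0,0), heading=0, pen down
LT 159: heading 0 -> 159
PU: pen up
PU: pen up
PU: pen up
FD 5: (0,0) -> (-4.668,1.792) [heading=159, move]
Final: pos=(-4.668,1.792), heading=159, 0 segment(s) drawn

Start position: (0, 0)
Final position: (-4.668, 1.792)
Distance = 5; >= 1e-6 -> NOT closed

Answer: no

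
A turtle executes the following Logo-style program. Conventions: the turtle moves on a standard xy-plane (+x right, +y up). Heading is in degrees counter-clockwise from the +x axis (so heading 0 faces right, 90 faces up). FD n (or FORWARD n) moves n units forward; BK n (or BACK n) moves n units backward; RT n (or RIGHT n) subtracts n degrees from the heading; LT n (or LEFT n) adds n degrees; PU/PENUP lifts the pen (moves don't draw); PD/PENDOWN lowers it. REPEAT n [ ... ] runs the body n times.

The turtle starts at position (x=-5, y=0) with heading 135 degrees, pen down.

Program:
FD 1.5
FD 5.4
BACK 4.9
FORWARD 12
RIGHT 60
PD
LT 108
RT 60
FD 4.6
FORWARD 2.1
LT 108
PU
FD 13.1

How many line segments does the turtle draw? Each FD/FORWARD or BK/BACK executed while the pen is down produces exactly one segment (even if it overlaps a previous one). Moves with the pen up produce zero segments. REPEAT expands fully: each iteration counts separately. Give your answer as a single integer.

Answer: 6

Derivation:
Executing turtle program step by step:
Start: pos=(-5,0), heading=135, pen down
FD 1.5: (-5,0) -> (-6.061,1.061) [heading=135, draw]
FD 5.4: (-6.061,1.061) -> (-9.879,4.879) [heading=135, draw]
BK 4.9: (-9.879,4.879) -> (-6.414,1.414) [heading=135, draw]
FD 12: (-6.414,1.414) -> (-14.899,9.899) [heading=135, draw]
RT 60: heading 135 -> 75
PD: pen down
LT 108: heading 75 -> 183
RT 60: heading 183 -> 123
FD 4.6: (-14.899,9.899) -> (-17.405,13.757) [heading=123, draw]
FD 2.1: (-17.405,13.757) -> (-18.549,15.519) [heading=123, draw]
LT 108: heading 123 -> 231
PU: pen up
FD 13.1: (-18.549,15.519) -> (-26.793,5.338) [heading=231, move]
Final: pos=(-26.793,5.338), heading=231, 6 segment(s) drawn
Segments drawn: 6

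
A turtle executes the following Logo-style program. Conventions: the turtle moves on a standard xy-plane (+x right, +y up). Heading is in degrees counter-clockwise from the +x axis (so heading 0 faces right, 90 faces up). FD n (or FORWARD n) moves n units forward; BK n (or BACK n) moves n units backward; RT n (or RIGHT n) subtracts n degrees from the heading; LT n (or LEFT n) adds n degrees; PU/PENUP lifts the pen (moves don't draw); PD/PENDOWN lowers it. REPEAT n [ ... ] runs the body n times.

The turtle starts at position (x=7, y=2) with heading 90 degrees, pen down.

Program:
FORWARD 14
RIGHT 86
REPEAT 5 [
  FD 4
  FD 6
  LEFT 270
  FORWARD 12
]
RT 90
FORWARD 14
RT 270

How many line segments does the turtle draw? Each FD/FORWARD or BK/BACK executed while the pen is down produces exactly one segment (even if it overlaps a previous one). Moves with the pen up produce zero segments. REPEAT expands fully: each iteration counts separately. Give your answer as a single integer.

Executing turtle program step by step:
Start: pos=(7,2), heading=90, pen down
FD 14: (7,2) -> (7,16) [heading=90, draw]
RT 86: heading 90 -> 4
REPEAT 5 [
  -- iteration 1/5 --
  FD 4: (7,16) -> (10.99,16.279) [heading=4, draw]
  FD 6: (10.99,16.279) -> (16.976,16.698) [heading=4, draw]
  LT 270: heading 4 -> 274
  FD 12: (16.976,16.698) -> (17.813,4.727) [heading=274, draw]
  -- iteration 2/5 --
  FD 4: (17.813,4.727) -> (18.092,0.737) [heading=274, draw]
  FD 6: (18.092,0.737) -> (18.51,-5.249) [heading=274, draw]
  LT 270: heading 274 -> 184
  FD 12: (18.51,-5.249) -> (6.54,-6.086) [heading=184, draw]
  -- iteration 3/5 --
  FD 4: (6.54,-6.086) -> (2.549,-6.365) [heading=184, draw]
  FD 6: (2.549,-6.365) -> (-3.436,-6.783) [heading=184, draw]
  LT 270: heading 184 -> 94
  FD 12: (-3.436,-6.783) -> (-4.273,5.187) [heading=94, draw]
  -- iteration 4/5 --
  FD 4: (-4.273,5.187) -> (-4.552,9.178) [heading=94, draw]
  FD 6: (-4.552,9.178) -> (-4.971,15.163) [heading=94, draw]
  LT 270: heading 94 -> 4
  FD 12: (-4.971,15.163) -> (7,16) [heading=4, draw]
  -- iteration 5/5 --
  FD 4: (7,16) -> (10.99,16.279) [heading=4, draw]
  FD 6: (10.99,16.279) -> (16.976,16.698) [heading=4, draw]
  LT 270: heading 4 -> 274
  FD 12: (16.976,16.698) -> (17.813,4.727) [heading=274, draw]
]
RT 90: heading 274 -> 184
FD 14: (17.813,4.727) -> (3.847,3.75) [heading=184, draw]
RT 270: heading 184 -> 274
Final: pos=(3.847,3.75), heading=274, 17 segment(s) drawn
Segments drawn: 17

Answer: 17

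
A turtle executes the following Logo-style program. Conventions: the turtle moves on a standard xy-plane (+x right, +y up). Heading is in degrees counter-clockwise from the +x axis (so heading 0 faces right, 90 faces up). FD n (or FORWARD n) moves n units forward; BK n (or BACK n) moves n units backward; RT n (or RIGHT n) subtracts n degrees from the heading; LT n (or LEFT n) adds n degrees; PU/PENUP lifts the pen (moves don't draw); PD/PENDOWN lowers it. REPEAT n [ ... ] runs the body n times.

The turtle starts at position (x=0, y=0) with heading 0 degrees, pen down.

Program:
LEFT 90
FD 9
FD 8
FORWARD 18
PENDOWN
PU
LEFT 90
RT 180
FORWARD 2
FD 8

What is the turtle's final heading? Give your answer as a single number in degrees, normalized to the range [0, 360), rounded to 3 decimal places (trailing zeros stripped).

Executing turtle program step by step:
Start: pos=(0,0), heading=0, pen down
LT 90: heading 0 -> 90
FD 9: (0,0) -> (0,9) [heading=90, draw]
FD 8: (0,9) -> (0,17) [heading=90, draw]
FD 18: (0,17) -> (0,35) [heading=90, draw]
PD: pen down
PU: pen up
LT 90: heading 90 -> 180
RT 180: heading 180 -> 0
FD 2: (0,35) -> (2,35) [heading=0, move]
FD 8: (2,35) -> (10,35) [heading=0, move]
Final: pos=(10,35), heading=0, 3 segment(s) drawn

Answer: 0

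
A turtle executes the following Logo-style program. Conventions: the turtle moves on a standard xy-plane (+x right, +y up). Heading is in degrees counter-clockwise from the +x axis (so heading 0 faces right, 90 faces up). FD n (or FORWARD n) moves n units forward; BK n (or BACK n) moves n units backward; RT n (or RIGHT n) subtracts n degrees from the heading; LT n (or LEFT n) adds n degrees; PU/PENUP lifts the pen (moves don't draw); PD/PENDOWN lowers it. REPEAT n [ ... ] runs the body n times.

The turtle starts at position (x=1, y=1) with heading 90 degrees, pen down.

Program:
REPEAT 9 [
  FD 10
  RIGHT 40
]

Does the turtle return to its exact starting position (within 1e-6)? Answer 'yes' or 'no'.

Answer: yes

Derivation:
Executing turtle program step by step:
Start: pos=(1,1), heading=90, pen down
REPEAT 9 [
  -- iteration 1/9 --
  FD 10: (1,1) -> (1,11) [heading=90, draw]
  RT 40: heading 90 -> 50
  -- iteration 2/9 --
  FD 10: (1,11) -> (7.428,18.66) [heading=50, draw]
  RT 40: heading 50 -> 10
  -- iteration 3/9 --
  FD 10: (7.428,18.66) -> (17.276,20.397) [heading=10, draw]
  RT 40: heading 10 -> 330
  -- iteration 4/9 --
  FD 10: (17.276,20.397) -> (25.936,15.397) [heading=330, draw]
  RT 40: heading 330 -> 290
  -- iteration 5/9 --
  FD 10: (25.936,15.397) -> (29.356,6) [heading=290, draw]
  RT 40: heading 290 -> 250
  -- iteration 6/9 --
  FD 10: (29.356,6) -> (25.936,-3.397) [heading=250, draw]
  RT 40: heading 250 -> 210
  -- iteration 7/9 --
  FD 10: (25.936,-3.397) -> (17.276,-8.397) [heading=210, draw]
  RT 40: heading 210 -> 170
  -- iteration 8/9 --
  FD 10: (17.276,-8.397) -> (7.428,-6.66) [heading=170, draw]
  RT 40: heading 170 -> 130
  -- iteration 9/9 --
  FD 10: (7.428,-6.66) -> (1,1) [heading=130, draw]
  RT 40: heading 130 -> 90
]
Final: pos=(1,1), heading=90, 9 segment(s) drawn

Start position: (1, 1)
Final position: (1, 1)
Distance = 0; < 1e-6 -> CLOSED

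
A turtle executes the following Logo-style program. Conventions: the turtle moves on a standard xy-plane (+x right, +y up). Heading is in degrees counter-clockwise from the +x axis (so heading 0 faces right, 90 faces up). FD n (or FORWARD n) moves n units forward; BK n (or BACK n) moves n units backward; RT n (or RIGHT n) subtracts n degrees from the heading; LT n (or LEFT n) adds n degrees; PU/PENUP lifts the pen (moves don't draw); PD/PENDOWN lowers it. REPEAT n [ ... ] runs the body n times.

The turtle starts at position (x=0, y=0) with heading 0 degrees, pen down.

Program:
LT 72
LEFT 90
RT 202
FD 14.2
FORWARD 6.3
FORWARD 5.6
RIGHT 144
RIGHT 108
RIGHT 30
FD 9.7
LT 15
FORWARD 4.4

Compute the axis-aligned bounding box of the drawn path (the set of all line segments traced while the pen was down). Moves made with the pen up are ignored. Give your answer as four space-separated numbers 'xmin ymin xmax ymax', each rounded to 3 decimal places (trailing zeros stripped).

Answer: 0 -16.777 30.285 0

Derivation:
Executing turtle program step by step:
Start: pos=(0,0), heading=0, pen down
LT 72: heading 0 -> 72
LT 90: heading 72 -> 162
RT 202: heading 162 -> 320
FD 14.2: (0,0) -> (10.878,-9.128) [heading=320, draw]
FD 6.3: (10.878,-9.128) -> (15.704,-13.177) [heading=320, draw]
FD 5.6: (15.704,-13.177) -> (19.994,-16.777) [heading=320, draw]
RT 144: heading 320 -> 176
RT 108: heading 176 -> 68
RT 30: heading 68 -> 38
FD 9.7: (19.994,-16.777) -> (27.637,-10.805) [heading=38, draw]
LT 15: heading 38 -> 53
FD 4.4: (27.637,-10.805) -> (30.285,-7.291) [heading=53, draw]
Final: pos=(30.285,-7.291), heading=53, 5 segment(s) drawn

Segment endpoints: x in {0, 10.878, 15.704, 19.994, 27.637, 30.285}, y in {-16.777, -13.177, -10.805, -9.128, -7.291, 0}
xmin=0, ymin=-16.777, xmax=30.285, ymax=0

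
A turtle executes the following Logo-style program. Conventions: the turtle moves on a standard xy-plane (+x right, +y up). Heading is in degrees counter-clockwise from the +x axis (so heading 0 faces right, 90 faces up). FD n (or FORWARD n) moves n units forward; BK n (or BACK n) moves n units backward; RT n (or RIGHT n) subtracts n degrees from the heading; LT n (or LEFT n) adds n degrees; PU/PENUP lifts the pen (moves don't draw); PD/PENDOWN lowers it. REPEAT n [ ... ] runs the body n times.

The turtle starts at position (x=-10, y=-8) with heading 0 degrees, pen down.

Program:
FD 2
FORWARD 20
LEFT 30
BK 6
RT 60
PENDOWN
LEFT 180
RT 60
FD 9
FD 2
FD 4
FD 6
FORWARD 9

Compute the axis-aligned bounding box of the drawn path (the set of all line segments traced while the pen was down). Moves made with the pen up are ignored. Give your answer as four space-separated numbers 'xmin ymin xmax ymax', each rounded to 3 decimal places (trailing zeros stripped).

Answer: -10 -11 12 19

Derivation:
Executing turtle program step by step:
Start: pos=(-10,-8), heading=0, pen down
FD 2: (-10,-8) -> (-8,-8) [heading=0, draw]
FD 20: (-8,-8) -> (12,-8) [heading=0, draw]
LT 30: heading 0 -> 30
BK 6: (12,-8) -> (6.804,-11) [heading=30, draw]
RT 60: heading 30 -> 330
PD: pen down
LT 180: heading 330 -> 150
RT 60: heading 150 -> 90
FD 9: (6.804,-11) -> (6.804,-2) [heading=90, draw]
FD 2: (6.804,-2) -> (6.804,0) [heading=90, draw]
FD 4: (6.804,0) -> (6.804,4) [heading=90, draw]
FD 6: (6.804,4) -> (6.804,10) [heading=90, draw]
FD 9: (6.804,10) -> (6.804,19) [heading=90, draw]
Final: pos=(6.804,19), heading=90, 8 segment(s) drawn

Segment endpoints: x in {-10, -8, 6.804, 6.804, 6.804, 12}, y in {-11, -8, -2, 0, 4, 10, 19}
xmin=-10, ymin=-11, xmax=12, ymax=19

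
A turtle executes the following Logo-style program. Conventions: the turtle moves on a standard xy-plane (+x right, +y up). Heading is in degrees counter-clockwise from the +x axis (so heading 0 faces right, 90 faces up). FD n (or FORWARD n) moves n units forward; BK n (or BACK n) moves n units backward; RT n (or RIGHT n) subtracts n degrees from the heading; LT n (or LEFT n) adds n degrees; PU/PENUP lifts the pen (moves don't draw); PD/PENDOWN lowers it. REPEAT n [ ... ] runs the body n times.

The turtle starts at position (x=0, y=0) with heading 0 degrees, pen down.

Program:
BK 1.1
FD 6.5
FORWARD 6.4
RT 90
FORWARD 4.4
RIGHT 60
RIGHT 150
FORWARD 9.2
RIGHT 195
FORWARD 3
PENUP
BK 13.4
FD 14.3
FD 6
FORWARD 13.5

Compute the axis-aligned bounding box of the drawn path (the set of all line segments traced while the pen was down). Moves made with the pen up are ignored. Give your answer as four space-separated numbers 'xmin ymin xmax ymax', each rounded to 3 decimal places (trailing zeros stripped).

Executing turtle program step by step:
Start: pos=(0,0), heading=0, pen down
BK 1.1: (0,0) -> (-1.1,0) [heading=0, draw]
FD 6.5: (-1.1,0) -> (5.4,0) [heading=0, draw]
FD 6.4: (5.4,0) -> (11.8,0) [heading=0, draw]
RT 90: heading 0 -> 270
FD 4.4: (11.8,0) -> (11.8,-4.4) [heading=270, draw]
RT 60: heading 270 -> 210
RT 150: heading 210 -> 60
FD 9.2: (11.8,-4.4) -> (16.4,3.567) [heading=60, draw]
RT 195: heading 60 -> 225
FD 3: (16.4,3.567) -> (14.279,1.446) [heading=225, draw]
PU: pen up
BK 13.4: (14.279,1.446) -> (23.754,10.921) [heading=225, move]
FD 14.3: (23.754,10.921) -> (13.642,0.81) [heading=225, move]
FD 6: (13.642,0.81) -> (9.4,-3.433) [heading=225, move]
FD 13.5: (9.4,-3.433) -> (-0.146,-12.979) [heading=225, move]
Final: pos=(-0.146,-12.979), heading=225, 6 segment(s) drawn

Segment endpoints: x in {-1.1, 0, 5.4, 11.8, 14.279, 16.4}, y in {-4.4, 0, 1.446, 3.567}
xmin=-1.1, ymin=-4.4, xmax=16.4, ymax=3.567

Answer: -1.1 -4.4 16.4 3.567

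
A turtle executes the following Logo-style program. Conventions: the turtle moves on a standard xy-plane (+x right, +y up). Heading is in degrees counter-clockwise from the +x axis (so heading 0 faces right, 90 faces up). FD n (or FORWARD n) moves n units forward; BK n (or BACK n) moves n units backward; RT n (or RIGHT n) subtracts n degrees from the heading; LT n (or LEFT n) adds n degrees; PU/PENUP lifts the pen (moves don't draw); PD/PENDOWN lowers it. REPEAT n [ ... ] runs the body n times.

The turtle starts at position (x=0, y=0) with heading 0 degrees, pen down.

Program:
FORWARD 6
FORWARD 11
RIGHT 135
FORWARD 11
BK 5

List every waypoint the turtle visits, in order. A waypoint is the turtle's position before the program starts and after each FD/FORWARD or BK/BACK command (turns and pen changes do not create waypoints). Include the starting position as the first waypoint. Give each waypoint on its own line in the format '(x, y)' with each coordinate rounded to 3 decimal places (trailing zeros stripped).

Answer: (0, 0)
(6, 0)
(17, 0)
(9.222, -7.778)
(12.757, -4.243)

Derivation:
Executing turtle program step by step:
Start: pos=(0,0), heading=0, pen down
FD 6: (0,0) -> (6,0) [heading=0, draw]
FD 11: (6,0) -> (17,0) [heading=0, draw]
RT 135: heading 0 -> 225
FD 11: (17,0) -> (9.222,-7.778) [heading=225, draw]
BK 5: (9.222,-7.778) -> (12.757,-4.243) [heading=225, draw]
Final: pos=(12.757,-4.243), heading=225, 4 segment(s) drawn
Waypoints (5 total):
(0, 0)
(6, 0)
(17, 0)
(9.222, -7.778)
(12.757, -4.243)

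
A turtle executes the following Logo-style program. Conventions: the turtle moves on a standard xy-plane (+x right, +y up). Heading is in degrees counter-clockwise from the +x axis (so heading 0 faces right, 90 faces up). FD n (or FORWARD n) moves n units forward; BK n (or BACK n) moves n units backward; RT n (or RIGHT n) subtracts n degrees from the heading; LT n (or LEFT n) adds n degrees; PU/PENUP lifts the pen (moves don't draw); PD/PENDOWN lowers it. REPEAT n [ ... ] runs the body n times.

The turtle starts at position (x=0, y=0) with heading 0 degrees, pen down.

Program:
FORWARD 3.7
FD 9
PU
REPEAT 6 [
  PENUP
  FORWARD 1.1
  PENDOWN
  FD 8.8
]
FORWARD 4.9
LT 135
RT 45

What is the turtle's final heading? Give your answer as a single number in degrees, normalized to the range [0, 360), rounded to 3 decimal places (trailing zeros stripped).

Answer: 90

Derivation:
Executing turtle program step by step:
Start: pos=(0,0), heading=0, pen down
FD 3.7: (0,0) -> (3.7,0) [heading=0, draw]
FD 9: (3.7,0) -> (12.7,0) [heading=0, draw]
PU: pen up
REPEAT 6 [
  -- iteration 1/6 --
  PU: pen up
  FD 1.1: (12.7,0) -> (13.8,0) [heading=0, move]
  PD: pen down
  FD 8.8: (13.8,0) -> (22.6,0) [heading=0, draw]
  -- iteration 2/6 --
  PU: pen up
  FD 1.1: (22.6,0) -> (23.7,0) [heading=0, move]
  PD: pen down
  FD 8.8: (23.7,0) -> (32.5,0) [heading=0, draw]
  -- iteration 3/6 --
  PU: pen up
  FD 1.1: (32.5,0) -> (33.6,0) [heading=0, move]
  PD: pen down
  FD 8.8: (33.6,0) -> (42.4,0) [heading=0, draw]
  -- iteration 4/6 --
  PU: pen up
  FD 1.1: (42.4,0) -> (43.5,0) [heading=0, move]
  PD: pen down
  FD 8.8: (43.5,0) -> (52.3,0) [heading=0, draw]
  -- iteration 5/6 --
  PU: pen up
  FD 1.1: (52.3,0) -> (53.4,0) [heading=0, move]
  PD: pen down
  FD 8.8: (53.4,0) -> (62.2,0) [heading=0, draw]
  -- iteration 6/6 --
  PU: pen up
  FD 1.1: (62.2,0) -> (63.3,0) [heading=0, move]
  PD: pen down
  FD 8.8: (63.3,0) -> (72.1,0) [heading=0, draw]
]
FD 4.9: (72.1,0) -> (77,0) [heading=0, draw]
LT 135: heading 0 -> 135
RT 45: heading 135 -> 90
Final: pos=(77,0), heading=90, 9 segment(s) drawn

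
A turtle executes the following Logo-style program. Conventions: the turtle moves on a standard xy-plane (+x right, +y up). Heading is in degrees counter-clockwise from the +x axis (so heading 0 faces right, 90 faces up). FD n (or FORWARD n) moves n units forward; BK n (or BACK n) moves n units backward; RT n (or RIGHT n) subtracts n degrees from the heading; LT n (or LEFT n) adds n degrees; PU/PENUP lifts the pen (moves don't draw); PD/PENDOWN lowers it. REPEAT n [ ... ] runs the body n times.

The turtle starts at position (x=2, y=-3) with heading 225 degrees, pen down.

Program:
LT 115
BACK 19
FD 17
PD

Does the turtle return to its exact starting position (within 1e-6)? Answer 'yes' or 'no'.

Executing turtle program step by step:
Start: pos=(2,-3), heading=225, pen down
LT 115: heading 225 -> 340
BK 19: (2,-3) -> (-15.854,3.498) [heading=340, draw]
FD 17: (-15.854,3.498) -> (0.121,-2.316) [heading=340, draw]
PD: pen down
Final: pos=(0.121,-2.316), heading=340, 2 segment(s) drawn

Start position: (2, -3)
Final position: (0.121, -2.316)
Distance = 2; >= 1e-6 -> NOT closed

Answer: no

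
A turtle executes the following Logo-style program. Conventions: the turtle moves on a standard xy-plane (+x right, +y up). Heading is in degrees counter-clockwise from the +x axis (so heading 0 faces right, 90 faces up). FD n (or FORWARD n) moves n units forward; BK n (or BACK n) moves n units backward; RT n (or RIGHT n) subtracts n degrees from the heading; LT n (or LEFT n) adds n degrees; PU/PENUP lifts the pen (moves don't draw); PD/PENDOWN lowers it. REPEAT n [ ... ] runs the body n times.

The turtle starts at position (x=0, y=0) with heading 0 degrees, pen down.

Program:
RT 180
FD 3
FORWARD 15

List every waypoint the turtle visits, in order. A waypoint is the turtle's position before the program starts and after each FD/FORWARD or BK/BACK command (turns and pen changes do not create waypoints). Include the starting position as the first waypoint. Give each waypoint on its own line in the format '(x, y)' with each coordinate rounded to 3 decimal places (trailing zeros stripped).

Answer: (0, 0)
(-3, 0)
(-18, 0)

Derivation:
Executing turtle program step by step:
Start: pos=(0,0), heading=0, pen down
RT 180: heading 0 -> 180
FD 3: (0,0) -> (-3,0) [heading=180, draw]
FD 15: (-3,0) -> (-18,0) [heading=180, draw]
Final: pos=(-18,0), heading=180, 2 segment(s) drawn
Waypoints (3 total):
(0, 0)
(-3, 0)
(-18, 0)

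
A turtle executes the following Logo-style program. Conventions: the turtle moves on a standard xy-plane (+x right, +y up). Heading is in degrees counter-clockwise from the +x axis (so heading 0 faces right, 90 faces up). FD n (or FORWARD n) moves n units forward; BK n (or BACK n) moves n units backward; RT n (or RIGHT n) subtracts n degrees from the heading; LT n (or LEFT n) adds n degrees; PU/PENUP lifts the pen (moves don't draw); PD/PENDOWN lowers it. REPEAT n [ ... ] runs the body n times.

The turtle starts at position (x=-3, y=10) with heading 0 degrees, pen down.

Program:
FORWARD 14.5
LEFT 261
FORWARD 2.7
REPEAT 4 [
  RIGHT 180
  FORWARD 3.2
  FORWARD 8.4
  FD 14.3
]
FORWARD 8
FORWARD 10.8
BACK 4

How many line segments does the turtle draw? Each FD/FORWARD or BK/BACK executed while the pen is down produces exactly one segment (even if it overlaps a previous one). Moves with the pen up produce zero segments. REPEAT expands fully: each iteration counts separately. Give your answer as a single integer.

Answer: 17

Derivation:
Executing turtle program step by step:
Start: pos=(-3,10), heading=0, pen down
FD 14.5: (-3,10) -> (11.5,10) [heading=0, draw]
LT 261: heading 0 -> 261
FD 2.7: (11.5,10) -> (11.078,7.333) [heading=261, draw]
REPEAT 4 [
  -- iteration 1/4 --
  RT 180: heading 261 -> 81
  FD 3.2: (11.078,7.333) -> (11.578,10.494) [heading=81, draw]
  FD 8.4: (11.578,10.494) -> (12.892,18.79) [heading=81, draw]
  FD 14.3: (12.892,18.79) -> (15.129,32.914) [heading=81, draw]
  -- iteration 2/4 --
  RT 180: heading 81 -> 261
  FD 3.2: (15.129,32.914) -> (14.629,29.754) [heading=261, draw]
  FD 8.4: (14.629,29.754) -> (13.315,21.457) [heading=261, draw]
  FD 14.3: (13.315,21.457) -> (11.078,7.333) [heading=261, draw]
  -- iteration 3/4 --
  RT 180: heading 261 -> 81
  FD 3.2: (11.078,7.333) -> (11.578,10.494) [heading=81, draw]
  FD 8.4: (11.578,10.494) -> (12.892,18.79) [heading=81, draw]
  FD 14.3: (12.892,18.79) -> (15.129,32.914) [heading=81, draw]
  -- iteration 4/4 --
  RT 180: heading 81 -> 261
  FD 3.2: (15.129,32.914) -> (14.629,29.754) [heading=261, draw]
  FD 8.4: (14.629,29.754) -> (13.315,21.457) [heading=261, draw]
  FD 14.3: (13.315,21.457) -> (11.078,7.333) [heading=261, draw]
]
FD 8: (11.078,7.333) -> (9.826,-0.568) [heading=261, draw]
FD 10.8: (9.826,-0.568) -> (8.137,-11.235) [heading=261, draw]
BK 4: (8.137,-11.235) -> (8.762,-7.285) [heading=261, draw]
Final: pos=(8.762,-7.285), heading=261, 17 segment(s) drawn
Segments drawn: 17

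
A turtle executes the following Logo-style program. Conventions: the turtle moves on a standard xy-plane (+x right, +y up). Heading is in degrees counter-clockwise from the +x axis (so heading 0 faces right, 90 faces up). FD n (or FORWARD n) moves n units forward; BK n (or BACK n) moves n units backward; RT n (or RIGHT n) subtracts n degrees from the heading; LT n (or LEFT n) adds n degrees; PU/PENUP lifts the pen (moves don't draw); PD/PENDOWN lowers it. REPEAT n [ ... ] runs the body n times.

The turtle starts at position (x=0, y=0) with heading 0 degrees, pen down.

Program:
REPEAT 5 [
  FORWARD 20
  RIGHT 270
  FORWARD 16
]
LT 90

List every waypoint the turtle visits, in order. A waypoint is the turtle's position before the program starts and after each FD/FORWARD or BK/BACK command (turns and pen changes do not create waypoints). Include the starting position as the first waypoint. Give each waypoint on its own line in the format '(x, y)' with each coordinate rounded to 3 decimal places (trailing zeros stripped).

Executing turtle program step by step:
Start: pos=(0,0), heading=0, pen down
REPEAT 5 [
  -- iteration 1/5 --
  FD 20: (0,0) -> (20,0) [heading=0, draw]
  RT 270: heading 0 -> 90
  FD 16: (20,0) -> (20,16) [heading=90, draw]
  -- iteration 2/5 --
  FD 20: (20,16) -> (20,36) [heading=90, draw]
  RT 270: heading 90 -> 180
  FD 16: (20,36) -> (4,36) [heading=180, draw]
  -- iteration 3/5 --
  FD 20: (4,36) -> (-16,36) [heading=180, draw]
  RT 270: heading 180 -> 270
  FD 16: (-16,36) -> (-16,20) [heading=270, draw]
  -- iteration 4/5 --
  FD 20: (-16,20) -> (-16,0) [heading=270, draw]
  RT 270: heading 270 -> 0
  FD 16: (-16,0) -> (0,0) [heading=0, draw]
  -- iteration 5/5 --
  FD 20: (0,0) -> (20,0) [heading=0, draw]
  RT 270: heading 0 -> 90
  FD 16: (20,0) -> (20,16) [heading=90, draw]
]
LT 90: heading 90 -> 180
Final: pos=(20,16), heading=180, 10 segment(s) drawn
Waypoints (11 total):
(0, 0)
(20, 0)
(20, 16)
(20, 36)
(4, 36)
(-16, 36)
(-16, 20)
(-16, 0)
(0, 0)
(20, 0)
(20, 16)

Answer: (0, 0)
(20, 0)
(20, 16)
(20, 36)
(4, 36)
(-16, 36)
(-16, 20)
(-16, 0)
(0, 0)
(20, 0)
(20, 16)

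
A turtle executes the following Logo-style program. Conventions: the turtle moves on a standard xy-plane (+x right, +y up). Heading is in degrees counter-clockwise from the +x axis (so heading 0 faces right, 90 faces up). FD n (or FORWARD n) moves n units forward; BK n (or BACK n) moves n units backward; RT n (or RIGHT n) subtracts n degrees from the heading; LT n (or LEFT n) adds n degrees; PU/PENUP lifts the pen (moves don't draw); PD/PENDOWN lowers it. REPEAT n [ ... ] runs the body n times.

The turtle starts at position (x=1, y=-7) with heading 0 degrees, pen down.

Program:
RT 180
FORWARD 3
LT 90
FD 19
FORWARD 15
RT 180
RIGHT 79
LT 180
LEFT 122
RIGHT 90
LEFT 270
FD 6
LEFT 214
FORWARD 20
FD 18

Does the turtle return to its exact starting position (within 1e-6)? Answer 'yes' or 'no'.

Executing turtle program step by step:
Start: pos=(1,-7), heading=0, pen down
RT 180: heading 0 -> 180
FD 3: (1,-7) -> (-2,-7) [heading=180, draw]
LT 90: heading 180 -> 270
FD 19: (-2,-7) -> (-2,-26) [heading=270, draw]
FD 15: (-2,-26) -> (-2,-41) [heading=270, draw]
RT 180: heading 270 -> 90
RT 79: heading 90 -> 11
LT 180: heading 11 -> 191
LT 122: heading 191 -> 313
RT 90: heading 313 -> 223
LT 270: heading 223 -> 133
FD 6: (-2,-41) -> (-6.092,-36.612) [heading=133, draw]
LT 214: heading 133 -> 347
FD 20: (-6.092,-36.612) -> (13.395,-41.111) [heading=347, draw]
FD 18: (13.395,-41.111) -> (30.934,-45.16) [heading=347, draw]
Final: pos=(30.934,-45.16), heading=347, 6 segment(s) drawn

Start position: (1, -7)
Final position: (30.934, -45.16)
Distance = 48.5; >= 1e-6 -> NOT closed

Answer: no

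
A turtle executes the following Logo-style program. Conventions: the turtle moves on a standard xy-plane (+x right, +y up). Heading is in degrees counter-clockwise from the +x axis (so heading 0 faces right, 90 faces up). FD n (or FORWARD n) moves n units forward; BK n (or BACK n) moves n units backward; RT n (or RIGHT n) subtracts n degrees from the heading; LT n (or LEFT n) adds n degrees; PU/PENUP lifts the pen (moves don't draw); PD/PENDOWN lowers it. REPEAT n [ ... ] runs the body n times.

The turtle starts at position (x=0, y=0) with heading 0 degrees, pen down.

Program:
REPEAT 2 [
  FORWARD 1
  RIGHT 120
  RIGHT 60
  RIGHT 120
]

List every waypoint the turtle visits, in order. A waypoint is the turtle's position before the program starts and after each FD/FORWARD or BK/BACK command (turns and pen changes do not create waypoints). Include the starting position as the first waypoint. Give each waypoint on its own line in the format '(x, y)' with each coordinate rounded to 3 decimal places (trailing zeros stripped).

Answer: (0, 0)
(1, 0)
(1.5, 0.866)

Derivation:
Executing turtle program step by step:
Start: pos=(0,0), heading=0, pen down
REPEAT 2 [
  -- iteration 1/2 --
  FD 1: (0,0) -> (1,0) [heading=0, draw]
  RT 120: heading 0 -> 240
  RT 60: heading 240 -> 180
  RT 120: heading 180 -> 60
  -- iteration 2/2 --
  FD 1: (1,0) -> (1.5,0.866) [heading=60, draw]
  RT 120: heading 60 -> 300
  RT 60: heading 300 -> 240
  RT 120: heading 240 -> 120
]
Final: pos=(1.5,0.866), heading=120, 2 segment(s) drawn
Waypoints (3 total):
(0, 0)
(1, 0)
(1.5, 0.866)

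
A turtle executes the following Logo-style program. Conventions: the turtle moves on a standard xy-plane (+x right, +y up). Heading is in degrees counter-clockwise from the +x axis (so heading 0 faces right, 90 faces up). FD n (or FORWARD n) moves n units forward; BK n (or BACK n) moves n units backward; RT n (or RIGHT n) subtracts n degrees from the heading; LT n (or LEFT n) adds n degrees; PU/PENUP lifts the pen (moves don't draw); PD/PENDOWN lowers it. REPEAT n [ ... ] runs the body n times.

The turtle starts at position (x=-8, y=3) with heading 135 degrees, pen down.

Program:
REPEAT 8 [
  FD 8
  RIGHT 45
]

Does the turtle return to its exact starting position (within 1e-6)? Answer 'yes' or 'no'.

Executing turtle program step by step:
Start: pos=(-8,3), heading=135, pen down
REPEAT 8 [
  -- iteration 1/8 --
  FD 8: (-8,3) -> (-13.657,8.657) [heading=135, draw]
  RT 45: heading 135 -> 90
  -- iteration 2/8 --
  FD 8: (-13.657,8.657) -> (-13.657,16.657) [heading=90, draw]
  RT 45: heading 90 -> 45
  -- iteration 3/8 --
  FD 8: (-13.657,16.657) -> (-8,22.314) [heading=45, draw]
  RT 45: heading 45 -> 0
  -- iteration 4/8 --
  FD 8: (-8,22.314) -> (0,22.314) [heading=0, draw]
  RT 45: heading 0 -> 315
  -- iteration 5/8 --
  FD 8: (0,22.314) -> (5.657,16.657) [heading=315, draw]
  RT 45: heading 315 -> 270
  -- iteration 6/8 --
  FD 8: (5.657,16.657) -> (5.657,8.657) [heading=270, draw]
  RT 45: heading 270 -> 225
  -- iteration 7/8 --
  FD 8: (5.657,8.657) -> (0,3) [heading=225, draw]
  RT 45: heading 225 -> 180
  -- iteration 8/8 --
  FD 8: (0,3) -> (-8,3) [heading=180, draw]
  RT 45: heading 180 -> 135
]
Final: pos=(-8,3), heading=135, 8 segment(s) drawn

Start position: (-8, 3)
Final position: (-8, 3)
Distance = 0; < 1e-6 -> CLOSED

Answer: yes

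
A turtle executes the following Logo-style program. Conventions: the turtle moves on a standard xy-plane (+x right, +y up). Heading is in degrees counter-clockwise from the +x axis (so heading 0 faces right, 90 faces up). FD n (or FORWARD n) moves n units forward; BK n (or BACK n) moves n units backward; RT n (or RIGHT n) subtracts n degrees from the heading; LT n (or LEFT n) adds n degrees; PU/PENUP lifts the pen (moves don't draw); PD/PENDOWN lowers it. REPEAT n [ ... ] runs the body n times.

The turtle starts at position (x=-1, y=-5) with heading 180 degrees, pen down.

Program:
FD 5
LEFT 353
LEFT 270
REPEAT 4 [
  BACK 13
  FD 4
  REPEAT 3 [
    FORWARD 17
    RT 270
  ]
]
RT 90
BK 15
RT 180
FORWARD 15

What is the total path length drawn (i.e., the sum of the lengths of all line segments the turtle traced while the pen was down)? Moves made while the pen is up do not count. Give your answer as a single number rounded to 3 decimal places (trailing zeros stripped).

Answer: 307

Derivation:
Executing turtle program step by step:
Start: pos=(-1,-5), heading=180, pen down
FD 5: (-1,-5) -> (-6,-5) [heading=180, draw]
LT 353: heading 180 -> 173
LT 270: heading 173 -> 83
REPEAT 4 [
  -- iteration 1/4 --
  BK 13: (-6,-5) -> (-7.584,-17.903) [heading=83, draw]
  FD 4: (-7.584,-17.903) -> (-7.097,-13.933) [heading=83, draw]
  REPEAT 3 [
    -- iteration 1/3 --
    FD 17: (-7.097,-13.933) -> (-5.025,2.94) [heading=83, draw]
    RT 270: heading 83 -> 173
    -- iteration 2/3 --
    FD 17: (-5.025,2.94) -> (-21.898,5.012) [heading=173, draw]
    RT 270: heading 173 -> 263
    -- iteration 3/3 --
    FD 17: (-21.898,5.012) -> (-23.97,-11.861) [heading=263, draw]
    RT 270: heading 263 -> 353
  ]
  -- iteration 2/4 --
  BK 13: (-23.97,-11.861) -> (-36.873,-10.277) [heading=353, draw]
  FD 4: (-36.873,-10.277) -> (-32.903,-10.764) [heading=353, draw]
  REPEAT 3 [
    -- iteration 1/3 --
    FD 17: (-32.903,-10.764) -> (-16.03,-12.836) [heading=353, draw]
    RT 270: heading 353 -> 83
    -- iteration 2/3 --
    FD 17: (-16.03,-12.836) -> (-13.958,4.037) [heading=83, draw]
    RT 270: heading 83 -> 173
    -- iteration 3/3 --
    FD 17: (-13.958,4.037) -> (-30.831,6.109) [heading=173, draw]
    RT 270: heading 173 -> 263
  ]
  -- iteration 3/4 --
  BK 13: (-30.831,6.109) -> (-29.247,19.012) [heading=263, draw]
  FD 4: (-29.247,19.012) -> (-29.734,15.042) [heading=263, draw]
  REPEAT 3 [
    -- iteration 1/3 --
    FD 17: (-29.734,15.042) -> (-31.806,-1.831) [heading=263, draw]
    RT 270: heading 263 -> 353
    -- iteration 2/3 --
    FD 17: (-31.806,-1.831) -> (-14.933,-3.903) [heading=353, draw]
    RT 270: heading 353 -> 83
    -- iteration 3/3 --
    FD 17: (-14.933,-3.903) -> (-12.861,12.97) [heading=83, draw]
    RT 270: heading 83 -> 173
  ]
  -- iteration 4/4 --
  BK 13: (-12.861,12.97) -> (0.042,11.386) [heading=173, draw]
  FD 4: (0.042,11.386) -> (-3.928,11.873) [heading=173, draw]
  REPEAT 3 [
    -- iteration 1/3 --
    FD 17: (-3.928,11.873) -> (-20.802,13.945) [heading=173, draw]
    RT 270: heading 173 -> 263
    -- iteration 2/3 --
    FD 17: (-20.802,13.945) -> (-22.873,-2.928) [heading=263, draw]
    RT 270: heading 263 -> 353
    -- iteration 3/3 --
    FD 17: (-22.873,-2.928) -> (-6,-5) [heading=353, draw]
    RT 270: heading 353 -> 83
  ]
]
RT 90: heading 83 -> 353
BK 15: (-6,-5) -> (-20.888,-3.172) [heading=353, draw]
RT 180: heading 353 -> 173
FD 15: (-20.888,-3.172) -> (-35.776,-1.344) [heading=173, draw]
Final: pos=(-35.776,-1.344), heading=173, 23 segment(s) drawn

Segment lengths:
  seg 1: (-1,-5) -> (-6,-5), length = 5
  seg 2: (-6,-5) -> (-7.584,-17.903), length = 13
  seg 3: (-7.584,-17.903) -> (-7.097,-13.933), length = 4
  seg 4: (-7.097,-13.933) -> (-5.025,2.94), length = 17
  seg 5: (-5.025,2.94) -> (-21.898,5.012), length = 17
  seg 6: (-21.898,5.012) -> (-23.97,-11.861), length = 17
  seg 7: (-23.97,-11.861) -> (-36.873,-10.277), length = 13
  seg 8: (-36.873,-10.277) -> (-32.903,-10.764), length = 4
  seg 9: (-32.903,-10.764) -> (-16.03,-12.836), length = 17
  seg 10: (-16.03,-12.836) -> (-13.958,4.037), length = 17
  seg 11: (-13.958,4.037) -> (-30.831,6.109), length = 17
  seg 12: (-30.831,6.109) -> (-29.247,19.012), length = 13
  seg 13: (-29.247,19.012) -> (-29.734,15.042), length = 4
  seg 14: (-29.734,15.042) -> (-31.806,-1.831), length = 17
  seg 15: (-31.806,-1.831) -> (-14.933,-3.903), length = 17
  seg 16: (-14.933,-3.903) -> (-12.861,12.97), length = 17
  seg 17: (-12.861,12.97) -> (0.042,11.386), length = 13
  seg 18: (0.042,11.386) -> (-3.928,11.873), length = 4
  seg 19: (-3.928,11.873) -> (-20.802,13.945), length = 17
  seg 20: (-20.802,13.945) -> (-22.873,-2.928), length = 17
  seg 21: (-22.873,-2.928) -> (-6,-5), length = 17
  seg 22: (-6,-5) -> (-20.888,-3.172), length = 15
  seg 23: (-20.888,-3.172) -> (-35.776,-1.344), length = 15
Total = 307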